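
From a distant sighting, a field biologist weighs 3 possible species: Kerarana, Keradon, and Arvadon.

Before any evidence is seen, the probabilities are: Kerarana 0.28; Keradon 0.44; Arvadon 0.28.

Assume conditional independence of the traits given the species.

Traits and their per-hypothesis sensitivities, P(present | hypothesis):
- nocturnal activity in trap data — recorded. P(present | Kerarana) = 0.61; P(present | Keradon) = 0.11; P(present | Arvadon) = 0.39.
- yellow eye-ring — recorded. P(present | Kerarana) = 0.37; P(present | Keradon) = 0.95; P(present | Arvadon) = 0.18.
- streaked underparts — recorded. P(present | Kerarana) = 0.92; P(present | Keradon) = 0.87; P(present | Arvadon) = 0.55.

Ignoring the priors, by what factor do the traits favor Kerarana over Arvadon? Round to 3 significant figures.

5.38

Take the product of per-trait likelihoods under each hypothesis, then divide.
  Kerarana: 0.61 × 0.37 × 0.92 = 0.20764
  Arvadon: 0.39 × 0.18 × 0.55 = 0.03861
Bayes factor = 0.20764 / 0.03861 ≈ 5.38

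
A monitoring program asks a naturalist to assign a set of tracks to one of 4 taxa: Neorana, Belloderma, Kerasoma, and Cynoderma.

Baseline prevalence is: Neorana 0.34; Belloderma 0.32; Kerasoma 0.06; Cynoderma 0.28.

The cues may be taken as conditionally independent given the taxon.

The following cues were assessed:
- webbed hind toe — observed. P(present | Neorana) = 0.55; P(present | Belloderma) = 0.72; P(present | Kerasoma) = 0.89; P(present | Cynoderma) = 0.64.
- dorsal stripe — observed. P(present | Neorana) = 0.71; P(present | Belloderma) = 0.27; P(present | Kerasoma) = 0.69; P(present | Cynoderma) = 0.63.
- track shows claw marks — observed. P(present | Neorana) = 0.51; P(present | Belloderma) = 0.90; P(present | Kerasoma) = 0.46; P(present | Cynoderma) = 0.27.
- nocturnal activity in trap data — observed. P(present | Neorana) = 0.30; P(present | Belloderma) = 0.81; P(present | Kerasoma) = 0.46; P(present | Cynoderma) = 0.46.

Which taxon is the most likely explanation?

Multiply each prior by the joint likelihood of the cue pattern:
  Neorana: 0.34 × 0.55 × 0.71 × 0.51 × 0.30 = 0.020314
  Belloderma: 0.32 × 0.72 × 0.27 × 0.90 × 0.81 = 0.04535
  Kerasoma: 0.06 × 0.89 × 0.69 × 0.46 × 0.46 = 0.0077966
  Cynoderma: 0.28 × 0.64 × 0.63 × 0.27 × 0.46 = 0.014022
Normalizing constant Z = 0.020314 + 0.04535 + 0.0077966 + 0.014022 = 0.087482.
P(Neorana | evidence) ≈ 0.020314 / 0.087482 ≈ 0.232
P(Belloderma | evidence) ≈ 0.04535 / 0.087482 ≈ 0.518
P(Kerasoma | evidence) ≈ 0.0077966 / 0.087482 ≈ 0.089
P(Cynoderma | evidence) ≈ 0.014022 / 0.087482 ≈ 0.160
The largest is 0.518, so Belloderma is most probable.

Belloderma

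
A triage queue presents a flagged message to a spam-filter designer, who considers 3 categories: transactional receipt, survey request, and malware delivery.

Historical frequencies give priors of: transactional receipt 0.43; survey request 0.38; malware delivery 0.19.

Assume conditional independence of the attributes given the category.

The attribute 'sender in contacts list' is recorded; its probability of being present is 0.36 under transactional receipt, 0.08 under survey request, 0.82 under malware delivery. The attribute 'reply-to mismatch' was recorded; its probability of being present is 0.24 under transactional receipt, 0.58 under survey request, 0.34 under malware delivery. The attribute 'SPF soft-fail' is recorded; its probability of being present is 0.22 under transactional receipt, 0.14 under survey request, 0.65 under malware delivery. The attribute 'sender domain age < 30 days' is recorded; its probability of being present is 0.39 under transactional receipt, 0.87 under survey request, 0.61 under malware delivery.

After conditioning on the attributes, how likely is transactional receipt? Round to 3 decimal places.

0.121

Multiply each prior by the joint likelihood of the attribute pattern:
  transactional receipt: 0.43 × 0.36 × 0.24 × 0.22 × 0.39 = 0.0031876
  survey request: 0.38 × 0.08 × 0.58 × 0.14 × 0.87 = 0.0021476
  malware delivery: 0.19 × 0.82 × 0.34 × 0.65 × 0.61 = 0.021003
Normalizing constant Z = 0.0031876 + 0.0021476 + 0.021003 = 0.026339.
P(transactional receipt | evidence) = 0.0031876 / 0.026339 ≈ 0.121.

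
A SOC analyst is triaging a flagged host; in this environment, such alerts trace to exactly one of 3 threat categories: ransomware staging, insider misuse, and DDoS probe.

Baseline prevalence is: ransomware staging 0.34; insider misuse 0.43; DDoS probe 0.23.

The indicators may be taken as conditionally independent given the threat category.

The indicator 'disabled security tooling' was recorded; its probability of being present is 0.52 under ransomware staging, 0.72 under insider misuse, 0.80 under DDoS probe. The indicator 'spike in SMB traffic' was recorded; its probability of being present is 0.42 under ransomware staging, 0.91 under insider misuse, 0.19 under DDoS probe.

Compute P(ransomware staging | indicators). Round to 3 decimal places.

For each hypothesis, the unnormalized posterior weight is prior × product of the indicator likelihoods:
  ransomware staging: 0.34 × 0.52 × 0.42 = 0.074256
  insider misuse: 0.43 × 0.72 × 0.91 = 0.28174
  DDoS probe: 0.23 × 0.80 × 0.19 = 0.03496
Normalizing constant Z = 0.074256 + 0.28174 + 0.03496 = 0.39095.
P(ransomware staging | evidence) = 0.074256 / 0.39095 ≈ 0.190.

0.190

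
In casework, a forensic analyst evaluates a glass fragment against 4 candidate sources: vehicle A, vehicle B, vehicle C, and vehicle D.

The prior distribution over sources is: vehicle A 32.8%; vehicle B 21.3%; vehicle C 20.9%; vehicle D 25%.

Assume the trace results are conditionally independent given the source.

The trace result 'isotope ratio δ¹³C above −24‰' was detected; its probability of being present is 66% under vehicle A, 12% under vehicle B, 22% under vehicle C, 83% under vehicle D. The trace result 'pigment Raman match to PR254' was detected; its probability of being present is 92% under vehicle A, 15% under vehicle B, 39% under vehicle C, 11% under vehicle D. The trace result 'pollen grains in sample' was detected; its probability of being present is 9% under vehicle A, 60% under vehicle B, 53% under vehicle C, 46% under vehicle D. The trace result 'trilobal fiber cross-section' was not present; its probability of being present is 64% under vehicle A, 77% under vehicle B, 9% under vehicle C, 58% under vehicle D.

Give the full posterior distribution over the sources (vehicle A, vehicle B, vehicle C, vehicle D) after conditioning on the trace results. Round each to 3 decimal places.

By Bayes' rule with conditional independence, the unnormalized weight for each hypothesis is prior × ∏ likelihoods (using 1 − P(present | H) for each absent trace result):
  vehicle A: 0.328 × 0.66 × 0.92 × 0.09 × (1 − 0.64) = 0.0064528
  vehicle B: 0.213 × 0.12 × 0.15 × 0.60 × (1 − 0.77) = 0.00052909
  vehicle C: 0.209 × 0.22 × 0.39 × 0.53 × (1 − 0.09) = 0.0086487
  vehicle D: 0.250 × 0.83 × 0.11 × 0.46 × (1 − 0.58) = 0.0044098
Normalizing constant Z = 0.0064528 + 0.00052909 + 0.0086487 + 0.0044098 = 0.02004.
P(vehicle A | evidence) = 0.0064528 / 0.02004 ≈ 0.322
P(vehicle B | evidence) = 0.00052909 / 0.02004 ≈ 0.026
P(vehicle C | evidence) = 0.0086487 / 0.02004 ≈ 0.432
P(vehicle D | evidence) = 0.0044098 / 0.02004 ≈ 0.220

0.322, 0.026, 0.432, 0.220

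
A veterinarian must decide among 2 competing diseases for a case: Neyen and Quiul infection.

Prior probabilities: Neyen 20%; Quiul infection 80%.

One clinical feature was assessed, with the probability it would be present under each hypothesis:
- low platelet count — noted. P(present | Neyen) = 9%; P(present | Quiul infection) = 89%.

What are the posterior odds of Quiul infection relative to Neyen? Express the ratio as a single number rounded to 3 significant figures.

39.6

The normalizing constant cancels in an odds ratio, so compute prior × likelihood for the two hypotheses only:
  Quiul infection: 0.80 × 0.89 = 0.712
  Neyen: 0.20 × 0.09 = 0.018
Odds(Quiul infection : Neyen) = 0.712 / 0.018 ≈ 39.6.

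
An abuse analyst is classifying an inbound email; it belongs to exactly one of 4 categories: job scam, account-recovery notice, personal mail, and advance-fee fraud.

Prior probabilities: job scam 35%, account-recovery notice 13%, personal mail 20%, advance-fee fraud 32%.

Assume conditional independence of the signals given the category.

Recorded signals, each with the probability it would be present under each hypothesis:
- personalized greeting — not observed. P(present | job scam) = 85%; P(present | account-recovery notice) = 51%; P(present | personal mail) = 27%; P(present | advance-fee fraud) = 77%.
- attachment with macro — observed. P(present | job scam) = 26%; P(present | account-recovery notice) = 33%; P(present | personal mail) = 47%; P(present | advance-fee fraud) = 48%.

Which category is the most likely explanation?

personal mail

By Bayes' rule with conditional independence, the unnormalized weight for each hypothesis is prior × ∏ likelihoods (using 1 − P(present | H) for each absent signal):
  job scam: 0.35 × (1 − 0.85) × 0.26 = 0.01365
  account-recovery notice: 0.13 × (1 − 0.51) × 0.33 = 0.021021
  personal mail: 0.20 × (1 − 0.27) × 0.47 = 0.06862
  advance-fee fraud: 0.32 × (1 − 0.77) × 0.48 = 0.035328
Normalizing constant Z = 0.01365 + 0.021021 + 0.06862 + 0.035328 = 0.13862.
P(job scam | evidence) ≈ 0.01365 / 0.13862 ≈ 0.098
P(account-recovery notice | evidence) ≈ 0.021021 / 0.13862 ≈ 0.152
P(personal mail | evidence) ≈ 0.06862 / 0.13862 ≈ 0.495
P(advance-fee fraud | evidence) ≈ 0.035328 / 0.13862 ≈ 0.255
The largest is 0.495, so personal mail is most probable.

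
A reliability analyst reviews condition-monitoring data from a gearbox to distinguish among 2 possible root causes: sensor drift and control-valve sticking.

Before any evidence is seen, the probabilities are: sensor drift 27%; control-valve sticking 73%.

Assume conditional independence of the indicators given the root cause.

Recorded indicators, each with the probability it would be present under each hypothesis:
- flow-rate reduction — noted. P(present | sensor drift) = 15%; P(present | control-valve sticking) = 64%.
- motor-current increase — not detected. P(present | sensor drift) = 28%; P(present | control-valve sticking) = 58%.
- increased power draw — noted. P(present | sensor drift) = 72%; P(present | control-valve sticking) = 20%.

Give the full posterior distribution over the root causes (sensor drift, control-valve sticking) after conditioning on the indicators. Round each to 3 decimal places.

0.349, 0.651

For each hypothesis, the unnormalized posterior weight is prior × product of the indicator likelihoods (using 1 − P(present | H) for each absent indicator):
  sensor drift: 0.27 × 0.15 × (1 − 0.28) × 0.72 = 0.020995
  control-valve sticking: 0.73 × 0.64 × (1 − 0.58) × 0.20 = 0.039245
Marginal likelihood of the evidence = 0.06024.
P(sensor drift | evidence) = 0.020995 / 0.06024 ≈ 0.349
P(control-valve sticking | evidence) = 0.039245 / 0.06024 ≈ 0.651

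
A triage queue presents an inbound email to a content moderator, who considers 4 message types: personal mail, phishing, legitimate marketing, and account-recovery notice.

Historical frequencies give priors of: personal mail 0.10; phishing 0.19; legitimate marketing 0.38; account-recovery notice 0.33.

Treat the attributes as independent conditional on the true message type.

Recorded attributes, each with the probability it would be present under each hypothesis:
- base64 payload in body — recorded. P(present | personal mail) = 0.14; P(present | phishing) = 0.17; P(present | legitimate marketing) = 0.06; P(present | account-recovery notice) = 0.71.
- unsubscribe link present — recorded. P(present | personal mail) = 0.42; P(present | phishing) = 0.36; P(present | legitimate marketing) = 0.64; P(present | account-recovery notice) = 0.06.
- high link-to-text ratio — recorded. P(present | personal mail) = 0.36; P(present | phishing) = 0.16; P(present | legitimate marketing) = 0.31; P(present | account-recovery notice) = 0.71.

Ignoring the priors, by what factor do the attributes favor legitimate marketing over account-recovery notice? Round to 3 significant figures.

0.394

The Bayes factor is the ratio of the joint likelihoods of the attribute pattern under the two hypotheses.
  legitimate marketing: 0.06 × 0.64 × 0.31 = 0.011904
  account-recovery notice: 0.71 × 0.06 × 0.71 = 0.030246
Bayes factor = 0.011904 / 0.030246 ≈ 0.394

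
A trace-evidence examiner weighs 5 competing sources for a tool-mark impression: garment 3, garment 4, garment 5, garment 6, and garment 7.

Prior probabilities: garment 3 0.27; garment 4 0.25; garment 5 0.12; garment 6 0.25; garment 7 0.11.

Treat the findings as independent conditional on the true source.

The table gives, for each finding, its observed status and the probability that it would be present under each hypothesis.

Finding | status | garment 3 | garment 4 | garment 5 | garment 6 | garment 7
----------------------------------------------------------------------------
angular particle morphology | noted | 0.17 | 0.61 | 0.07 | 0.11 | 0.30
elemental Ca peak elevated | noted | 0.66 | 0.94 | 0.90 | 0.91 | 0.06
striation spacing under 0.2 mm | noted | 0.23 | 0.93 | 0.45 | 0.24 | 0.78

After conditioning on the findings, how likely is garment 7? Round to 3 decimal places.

Multiply each prior by the joint likelihood of the evidence pattern:
  garment 3: 0.27 × 0.17 × 0.66 × 0.23 = 0.0069676
  garment 4: 0.25 × 0.61 × 0.94 × 0.93 = 0.13332
  garment 5: 0.12 × 0.07 × 0.90 × 0.45 = 0.003402
  garment 6: 0.25 × 0.11 × 0.91 × 0.24 = 0.006006
  garment 7: 0.11 × 0.30 × 0.06 × 0.78 = 0.0015444
Marginal likelihood of the evidence = 0.15124.
P(garment 7 | evidence) = 0.0015444 / 0.15124 ≈ 0.010.

0.010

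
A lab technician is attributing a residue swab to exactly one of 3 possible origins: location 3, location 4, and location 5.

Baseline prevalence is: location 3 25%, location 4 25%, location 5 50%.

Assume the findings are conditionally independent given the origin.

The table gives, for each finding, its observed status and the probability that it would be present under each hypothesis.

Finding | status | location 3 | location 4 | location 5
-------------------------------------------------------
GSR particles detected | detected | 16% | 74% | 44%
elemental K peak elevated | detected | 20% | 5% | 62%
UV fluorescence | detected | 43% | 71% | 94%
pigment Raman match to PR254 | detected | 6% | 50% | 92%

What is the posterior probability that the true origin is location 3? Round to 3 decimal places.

By Bayes' rule with conditional independence, the unnormalized weight for each hypothesis is prior × ∏ likelihoods:
  location 3: 0.25 × 0.16 × 0.20 × 0.43 × 0.06 = 0.0002064
  location 4: 0.25 × 0.74 × 0.05 × 0.71 × 0.50 = 0.0032837
  location 5: 0.50 × 0.44 × 0.62 × 0.94 × 0.92 = 0.11796
The unnormalized weights sum to 0.12145.
P(location 3 | evidence) = 0.0002064 / 0.12145 ≈ 0.002.

0.002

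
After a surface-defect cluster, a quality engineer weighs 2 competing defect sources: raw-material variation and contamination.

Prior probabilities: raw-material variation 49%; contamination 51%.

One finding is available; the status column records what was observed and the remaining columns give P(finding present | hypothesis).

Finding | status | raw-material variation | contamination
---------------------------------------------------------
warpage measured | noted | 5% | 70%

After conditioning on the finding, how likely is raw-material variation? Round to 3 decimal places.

0.064

Multiply each prior by the likelihood of the finding:
  raw-material variation: 0.49 × 0.05 = 0.0245
  contamination: 0.51 × 0.70 = 0.357
Marginal likelihood of the evidence = 0.3815.
P(raw-material variation | evidence) = 0.0245 / 0.3815 ≈ 0.064.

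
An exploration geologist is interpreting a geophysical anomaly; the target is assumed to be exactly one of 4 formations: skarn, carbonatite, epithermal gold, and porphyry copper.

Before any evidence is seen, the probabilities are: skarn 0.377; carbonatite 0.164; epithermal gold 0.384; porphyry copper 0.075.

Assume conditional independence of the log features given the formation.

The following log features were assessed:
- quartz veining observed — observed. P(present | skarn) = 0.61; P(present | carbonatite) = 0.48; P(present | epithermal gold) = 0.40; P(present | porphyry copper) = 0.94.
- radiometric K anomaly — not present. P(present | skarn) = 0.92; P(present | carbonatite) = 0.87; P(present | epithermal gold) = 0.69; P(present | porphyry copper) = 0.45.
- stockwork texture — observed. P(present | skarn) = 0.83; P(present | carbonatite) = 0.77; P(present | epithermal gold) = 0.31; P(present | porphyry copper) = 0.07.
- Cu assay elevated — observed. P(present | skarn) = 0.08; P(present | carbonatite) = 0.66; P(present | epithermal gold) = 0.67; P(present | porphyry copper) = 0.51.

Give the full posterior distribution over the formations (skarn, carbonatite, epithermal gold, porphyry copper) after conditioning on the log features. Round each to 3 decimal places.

Multiply each prior by the joint likelihood of the log feature pattern (using 1 − P(present | H) for each absent log feature):
  skarn: 0.377 × 0.61 × (1 − 0.92) × 0.83 × 0.08 = 0.0012216
  carbonatite: 0.164 × 0.48 × (1 − 0.87) × 0.77 × 0.66 = 0.0052007
  epithermal gold: 0.384 × 0.40 × (1 − 0.69) × 0.31 × 0.67 = 0.0098898
  porphyry copper: 0.075 × 0.94 × (1 − 0.45) × 0.07 × 0.51 = 0.0013843
The unnormalized weights sum to 0.017696.
P(skarn | evidence) = 0.0012216 / 0.017696 ≈ 0.069
P(carbonatite | evidence) = 0.0052007 / 0.017696 ≈ 0.294
P(epithermal gold | evidence) = 0.0098898 / 0.017696 ≈ 0.559
P(porphyry copper | evidence) = 0.0013843 / 0.017696 ≈ 0.078

0.069, 0.294, 0.559, 0.078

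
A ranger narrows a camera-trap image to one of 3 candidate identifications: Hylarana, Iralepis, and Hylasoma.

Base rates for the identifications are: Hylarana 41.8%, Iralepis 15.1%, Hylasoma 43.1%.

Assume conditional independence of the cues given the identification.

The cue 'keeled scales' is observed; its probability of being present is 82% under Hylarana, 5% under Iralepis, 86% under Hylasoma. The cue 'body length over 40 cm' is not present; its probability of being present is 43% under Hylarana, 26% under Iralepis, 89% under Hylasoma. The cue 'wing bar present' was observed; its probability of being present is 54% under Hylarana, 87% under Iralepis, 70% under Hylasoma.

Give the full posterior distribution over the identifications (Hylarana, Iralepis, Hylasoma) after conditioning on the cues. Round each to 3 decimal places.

0.760, 0.035, 0.205

For each hypothesis, the unnormalized posterior weight is prior × product of the cue likelihoods (using 1 − P(present | H) for each absent cue):
  Hylarana: 0.418 × 0.82 × (1 − 0.43) × 0.54 = 0.1055
  Iralepis: 0.151 × 0.05 × (1 − 0.26) × 0.87 = 0.0048607
  Hylasoma: 0.431 × 0.86 × (1 − 0.89) × 0.70 = 0.028541
Marginal likelihood of the evidence = 0.1389.
P(Hylarana | evidence) = 0.1055 / 0.1389 ≈ 0.760
P(Iralepis | evidence) = 0.0048607 / 0.1389 ≈ 0.035
P(Hylasoma | evidence) = 0.028541 / 0.1389 ≈ 0.205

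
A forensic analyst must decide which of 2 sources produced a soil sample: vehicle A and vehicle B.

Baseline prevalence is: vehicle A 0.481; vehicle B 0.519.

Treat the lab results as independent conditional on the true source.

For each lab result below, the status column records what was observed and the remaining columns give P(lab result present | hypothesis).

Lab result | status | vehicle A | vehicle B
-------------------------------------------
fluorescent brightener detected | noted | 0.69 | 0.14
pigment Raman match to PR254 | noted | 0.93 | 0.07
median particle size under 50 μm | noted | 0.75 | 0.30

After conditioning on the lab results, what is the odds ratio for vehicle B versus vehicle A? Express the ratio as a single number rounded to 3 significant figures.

The normalizing constant cancels in an odds ratio, so compute prior × likelihood for the two hypotheses only:
  vehicle B: 0.519 × 0.14 × 0.07 × 0.30 = 0.0015259
  vehicle A: 0.481 × 0.69 × 0.93 × 0.75 = 0.23149
Odds(vehicle B : vehicle A) = 0.0015259 / 0.23149 ≈ 0.00659.

0.00659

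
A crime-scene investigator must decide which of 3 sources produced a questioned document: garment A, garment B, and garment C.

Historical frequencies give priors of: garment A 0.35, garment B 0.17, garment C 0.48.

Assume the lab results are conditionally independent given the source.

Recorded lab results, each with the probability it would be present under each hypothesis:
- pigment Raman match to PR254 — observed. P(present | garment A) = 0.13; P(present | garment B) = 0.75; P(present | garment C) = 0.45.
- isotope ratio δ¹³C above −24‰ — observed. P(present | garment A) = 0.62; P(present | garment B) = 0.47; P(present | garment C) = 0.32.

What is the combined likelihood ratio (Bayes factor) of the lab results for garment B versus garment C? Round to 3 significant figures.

Joint likelihood of the lab result pattern under each hypothesis:
  garment B: 0.75 × 0.47 = 0.3525
  garment C: 0.45 × 0.32 = 0.144
Bayes factor = 0.3525 / 0.144 ≈ 2.45

2.45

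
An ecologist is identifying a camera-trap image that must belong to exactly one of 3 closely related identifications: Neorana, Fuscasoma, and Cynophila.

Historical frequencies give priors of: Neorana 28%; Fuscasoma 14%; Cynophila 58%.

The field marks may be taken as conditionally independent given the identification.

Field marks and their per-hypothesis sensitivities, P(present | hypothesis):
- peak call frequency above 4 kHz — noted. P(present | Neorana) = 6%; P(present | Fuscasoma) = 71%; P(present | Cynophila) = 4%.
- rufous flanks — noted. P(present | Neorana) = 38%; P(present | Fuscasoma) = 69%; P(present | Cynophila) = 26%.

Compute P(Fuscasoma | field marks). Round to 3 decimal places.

0.847

Multiply each prior by the joint likelihood of the field mark pattern:
  Neorana: 0.28 × 0.06 × 0.38 = 0.006384
  Fuscasoma: 0.14 × 0.71 × 0.69 = 0.068586
  Cynophila: 0.58 × 0.04 × 0.26 = 0.006032
Marginal likelihood of the evidence = 0.081002.
P(Fuscasoma | evidence) = 0.068586 / 0.081002 ≈ 0.847.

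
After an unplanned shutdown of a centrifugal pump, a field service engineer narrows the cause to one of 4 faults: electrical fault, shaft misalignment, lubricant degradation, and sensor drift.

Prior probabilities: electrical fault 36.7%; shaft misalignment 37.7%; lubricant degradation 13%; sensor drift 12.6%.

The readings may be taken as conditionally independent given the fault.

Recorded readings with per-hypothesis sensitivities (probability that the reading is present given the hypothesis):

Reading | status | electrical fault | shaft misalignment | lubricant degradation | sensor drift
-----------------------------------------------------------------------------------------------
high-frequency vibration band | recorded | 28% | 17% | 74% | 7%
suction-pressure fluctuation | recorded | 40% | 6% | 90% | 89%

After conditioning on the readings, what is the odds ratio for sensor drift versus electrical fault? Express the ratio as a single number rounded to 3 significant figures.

0.191

The normalizing constant cancels in an odds ratio, so compute prior × likelihood for the two hypotheses only:
  sensor drift: 0.126 × 0.07 × 0.89 = 0.0078498
  electrical fault: 0.367 × 0.28 × 0.40 = 0.041104
Odds(sensor drift : electrical fault) = 0.0078498 / 0.041104 ≈ 0.191.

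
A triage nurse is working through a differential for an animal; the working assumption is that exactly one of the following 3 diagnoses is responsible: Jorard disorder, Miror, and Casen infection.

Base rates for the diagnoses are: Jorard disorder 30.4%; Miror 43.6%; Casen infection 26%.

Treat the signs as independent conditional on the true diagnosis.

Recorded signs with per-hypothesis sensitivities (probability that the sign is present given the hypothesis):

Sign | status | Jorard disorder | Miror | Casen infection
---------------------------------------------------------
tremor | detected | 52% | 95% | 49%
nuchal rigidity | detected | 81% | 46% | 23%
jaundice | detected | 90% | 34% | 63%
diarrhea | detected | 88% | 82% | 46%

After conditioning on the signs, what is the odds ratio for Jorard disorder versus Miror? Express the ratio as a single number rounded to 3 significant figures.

1.91

Posterior odds equal prior odds times the likelihood ratio; only the two competing hypotheses matter.
  Jorard disorder: 0.304 × 0.52 × 0.81 × 0.90 × 0.88 = 0.10141
  Miror: 0.436 × 0.95 × 0.46 × 0.34 × 0.82 = 0.05312
Odds(Jorard disorder : Miror) = 0.10141 / 0.05312 ≈ 1.91.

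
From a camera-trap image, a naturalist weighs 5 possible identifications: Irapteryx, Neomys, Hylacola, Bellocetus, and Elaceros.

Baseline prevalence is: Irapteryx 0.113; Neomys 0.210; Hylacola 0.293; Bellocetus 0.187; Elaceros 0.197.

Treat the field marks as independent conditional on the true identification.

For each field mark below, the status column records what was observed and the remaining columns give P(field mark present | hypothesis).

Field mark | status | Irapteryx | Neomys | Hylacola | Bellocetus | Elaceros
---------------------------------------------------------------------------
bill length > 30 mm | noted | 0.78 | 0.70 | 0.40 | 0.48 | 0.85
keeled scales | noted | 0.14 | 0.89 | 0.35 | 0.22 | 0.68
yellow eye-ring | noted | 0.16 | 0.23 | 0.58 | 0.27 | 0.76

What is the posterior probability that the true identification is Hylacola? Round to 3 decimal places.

0.161

For each hypothesis, the unnormalized posterior weight is prior × product of the field mark likelihoods:
  Irapteryx: 0.113 × 0.78 × 0.14 × 0.16 = 0.0019743
  Neomys: 0.210 × 0.70 × 0.89 × 0.23 = 0.030091
  Hylacola: 0.293 × 0.40 × 0.35 × 0.58 = 0.023792
  Bellocetus: 0.187 × 0.48 × 0.22 × 0.27 = 0.0053317
  Elaceros: 0.197 × 0.85 × 0.68 × 0.76 = 0.086538
Marginal likelihood of the evidence = 0.14773.
P(Hylacola | evidence) = 0.023792 / 0.14773 ≈ 0.161.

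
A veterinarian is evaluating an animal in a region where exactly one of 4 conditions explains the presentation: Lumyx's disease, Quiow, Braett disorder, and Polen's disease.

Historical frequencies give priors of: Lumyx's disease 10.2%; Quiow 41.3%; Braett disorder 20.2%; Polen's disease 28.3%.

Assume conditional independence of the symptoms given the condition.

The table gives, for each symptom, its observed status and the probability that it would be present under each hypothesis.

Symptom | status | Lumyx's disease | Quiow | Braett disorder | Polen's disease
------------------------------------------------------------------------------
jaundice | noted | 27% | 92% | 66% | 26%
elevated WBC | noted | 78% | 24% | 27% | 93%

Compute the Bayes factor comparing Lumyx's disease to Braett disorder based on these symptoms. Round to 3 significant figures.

Joint likelihood of the symptom pattern under each hypothesis:
  Lumyx's disease: 0.27 × 0.78 = 0.2106
  Braett disorder: 0.66 × 0.27 = 0.1782
Bayes factor = 0.2106 / 0.1782 ≈ 1.18

1.18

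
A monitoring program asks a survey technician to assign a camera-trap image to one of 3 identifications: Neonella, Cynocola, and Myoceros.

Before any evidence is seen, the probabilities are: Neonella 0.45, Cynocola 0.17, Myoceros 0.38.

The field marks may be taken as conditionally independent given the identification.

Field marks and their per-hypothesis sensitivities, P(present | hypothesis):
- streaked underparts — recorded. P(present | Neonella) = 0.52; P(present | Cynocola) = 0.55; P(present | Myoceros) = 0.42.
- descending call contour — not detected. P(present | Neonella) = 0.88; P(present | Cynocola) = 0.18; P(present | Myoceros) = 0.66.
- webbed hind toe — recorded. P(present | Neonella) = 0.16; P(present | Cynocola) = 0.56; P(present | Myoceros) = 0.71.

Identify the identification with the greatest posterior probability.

For each hypothesis, the unnormalized posterior weight is prior × product of the field mark likelihoods (using 1 − P(present | H) for each absent field mark):
  Neonella: 0.45 × 0.52 × (1 − 0.88) × 0.16 = 0.0044928
  Cynocola: 0.17 × 0.55 × (1 − 0.18) × 0.56 = 0.042935
  Myoceros: 0.38 × 0.42 × (1 − 0.66) × 0.71 = 0.038527
Marginal likelihood of the evidence = 0.085955.
P(Neonella | evidence) ≈ 0.0044928 / 0.085955 ≈ 0.052
P(Cynocola | evidence) ≈ 0.042935 / 0.085955 ≈ 0.500
P(Myoceros | evidence) ≈ 0.038527 / 0.085955 ≈ 0.448
The largest is 0.500, so Cynocola is most probable.

Cynocola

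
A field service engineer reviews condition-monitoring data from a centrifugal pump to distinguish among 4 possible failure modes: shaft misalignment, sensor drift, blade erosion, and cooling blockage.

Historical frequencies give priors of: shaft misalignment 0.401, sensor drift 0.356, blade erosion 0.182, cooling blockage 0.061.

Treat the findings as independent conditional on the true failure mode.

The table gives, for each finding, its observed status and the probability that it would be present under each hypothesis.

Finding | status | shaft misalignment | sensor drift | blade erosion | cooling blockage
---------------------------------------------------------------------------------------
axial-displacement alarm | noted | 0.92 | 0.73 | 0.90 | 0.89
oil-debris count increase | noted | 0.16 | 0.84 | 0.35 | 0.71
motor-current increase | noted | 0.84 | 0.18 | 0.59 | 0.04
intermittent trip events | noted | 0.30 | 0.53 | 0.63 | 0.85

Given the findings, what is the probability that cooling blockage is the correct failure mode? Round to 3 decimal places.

0.022

Multiply each prior by the joint likelihood of the evidence pattern:
  shaft misalignment: 0.401 × 0.92 × 0.16 × 0.84 × 0.30 = 0.014875
  sensor drift: 0.356 × 0.73 × 0.84 × 0.18 × 0.53 = 0.020826
  blade erosion: 0.182 × 0.90 × 0.35 × 0.59 × 0.63 = 0.02131
  cooling blockage: 0.061 × 0.89 × 0.71 × 0.04 × 0.85 = 0.0013106
Marginal likelihood of the evidence = 0.058321.
P(cooling blockage | evidence) = 0.0013106 / 0.058321 ≈ 0.022.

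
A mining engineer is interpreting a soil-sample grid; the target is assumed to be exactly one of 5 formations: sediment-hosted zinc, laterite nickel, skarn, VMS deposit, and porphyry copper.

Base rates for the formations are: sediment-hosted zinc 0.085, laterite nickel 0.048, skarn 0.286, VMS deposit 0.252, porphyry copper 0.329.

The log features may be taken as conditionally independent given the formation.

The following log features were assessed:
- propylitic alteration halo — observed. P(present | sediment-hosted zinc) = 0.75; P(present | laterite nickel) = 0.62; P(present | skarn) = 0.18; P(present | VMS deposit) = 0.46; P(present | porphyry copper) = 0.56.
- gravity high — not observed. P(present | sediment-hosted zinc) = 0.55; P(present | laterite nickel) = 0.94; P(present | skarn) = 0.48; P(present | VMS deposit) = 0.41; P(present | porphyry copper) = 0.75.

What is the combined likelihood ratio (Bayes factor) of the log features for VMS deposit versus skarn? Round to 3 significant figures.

The Bayes factor is the ratio of the joint likelihoods of the log feature pattern under the two hypotheses (using 1 − P(present | H) for each absent log feature).
  VMS deposit: 0.46 × (1 − 0.41) = 0.2714
  skarn: 0.18 × (1 − 0.48) = 0.0936
Bayes factor = 0.2714 / 0.0936 ≈ 2.90

2.90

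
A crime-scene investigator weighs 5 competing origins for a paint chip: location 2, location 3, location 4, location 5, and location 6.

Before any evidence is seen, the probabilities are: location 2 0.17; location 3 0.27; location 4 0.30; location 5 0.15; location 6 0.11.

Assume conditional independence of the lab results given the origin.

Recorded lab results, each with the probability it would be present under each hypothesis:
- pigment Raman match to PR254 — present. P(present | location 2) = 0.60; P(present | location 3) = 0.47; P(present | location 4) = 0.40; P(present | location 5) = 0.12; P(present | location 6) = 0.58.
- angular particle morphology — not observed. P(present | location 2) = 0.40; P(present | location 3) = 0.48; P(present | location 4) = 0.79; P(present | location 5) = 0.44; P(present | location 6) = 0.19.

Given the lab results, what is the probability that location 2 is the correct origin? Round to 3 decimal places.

0.286

By Bayes' rule with conditional independence, the unnormalized weight for each hypothesis is prior × ∏ likelihoods (using 1 − P(present | H) for each absent lab result):
  location 2: 0.17 × 0.60 × (1 − 0.40) = 0.0612
  location 3: 0.27 × 0.47 × (1 − 0.48) = 0.065988
  location 4: 0.30 × 0.40 × (1 − 0.79) = 0.0252
  location 5: 0.15 × 0.12 × (1 − 0.44) = 0.01008
  location 6: 0.11 × 0.58 × (1 − 0.19) = 0.051678
Marginal likelihood of the evidence = 0.21415.
P(location 2 | evidence) = 0.0612 / 0.21415 ≈ 0.286.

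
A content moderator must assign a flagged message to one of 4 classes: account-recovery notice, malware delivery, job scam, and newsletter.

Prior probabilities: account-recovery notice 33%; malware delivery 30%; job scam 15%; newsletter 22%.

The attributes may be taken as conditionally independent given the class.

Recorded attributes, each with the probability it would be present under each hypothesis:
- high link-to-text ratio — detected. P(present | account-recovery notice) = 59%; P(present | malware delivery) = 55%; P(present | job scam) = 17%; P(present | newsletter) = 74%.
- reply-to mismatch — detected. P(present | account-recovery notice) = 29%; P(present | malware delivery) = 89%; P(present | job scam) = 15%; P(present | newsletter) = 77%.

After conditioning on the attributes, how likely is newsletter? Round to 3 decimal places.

By Bayes' rule with conditional independence, the unnormalized weight for each hypothesis is prior × ∏ likelihoods:
  account-recovery notice: 0.33 × 0.59 × 0.29 = 0.056463
  malware delivery: 0.30 × 0.55 × 0.89 = 0.14685
  job scam: 0.15 × 0.17 × 0.15 = 0.003825
  newsletter: 0.22 × 0.74 × 0.77 = 0.12536
The unnormalized weights sum to 0.33249.
P(newsletter | evidence) = 0.12536 / 0.33249 ≈ 0.377.

0.377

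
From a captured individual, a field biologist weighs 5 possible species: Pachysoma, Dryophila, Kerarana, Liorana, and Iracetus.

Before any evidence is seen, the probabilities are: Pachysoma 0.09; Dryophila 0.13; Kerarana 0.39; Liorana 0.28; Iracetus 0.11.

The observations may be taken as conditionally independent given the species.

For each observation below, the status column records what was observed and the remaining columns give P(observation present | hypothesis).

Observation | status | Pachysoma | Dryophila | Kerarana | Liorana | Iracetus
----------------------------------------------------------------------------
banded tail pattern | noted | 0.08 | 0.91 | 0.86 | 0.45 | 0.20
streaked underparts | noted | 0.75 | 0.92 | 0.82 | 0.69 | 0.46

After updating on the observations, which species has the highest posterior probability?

Kerarana

By Bayes' rule with conditional independence, the unnormalized weight for each hypothesis is prior × ∏ likelihoods:
  Pachysoma: 0.09 × 0.08 × 0.75 = 0.0054
  Dryophila: 0.13 × 0.91 × 0.92 = 0.10884
  Kerarana: 0.39 × 0.86 × 0.82 = 0.27503
  Liorana: 0.28 × 0.45 × 0.69 = 0.08694
  Iracetus: 0.11 × 0.20 × 0.46 = 0.01012
The unnormalized weights sum to 0.48632.
P(Pachysoma | evidence) ≈ 0.0054 / 0.48632 ≈ 0.011
P(Dryophila | evidence) ≈ 0.10884 / 0.48632 ≈ 0.224
P(Kerarana | evidence) ≈ 0.27503 / 0.48632 ≈ 0.566
P(Liorana | evidence) ≈ 0.08694 / 0.48632 ≈ 0.179
P(Iracetus | evidence) ≈ 0.01012 / 0.48632 ≈ 0.021
The largest is 0.566, so Kerarana is most probable.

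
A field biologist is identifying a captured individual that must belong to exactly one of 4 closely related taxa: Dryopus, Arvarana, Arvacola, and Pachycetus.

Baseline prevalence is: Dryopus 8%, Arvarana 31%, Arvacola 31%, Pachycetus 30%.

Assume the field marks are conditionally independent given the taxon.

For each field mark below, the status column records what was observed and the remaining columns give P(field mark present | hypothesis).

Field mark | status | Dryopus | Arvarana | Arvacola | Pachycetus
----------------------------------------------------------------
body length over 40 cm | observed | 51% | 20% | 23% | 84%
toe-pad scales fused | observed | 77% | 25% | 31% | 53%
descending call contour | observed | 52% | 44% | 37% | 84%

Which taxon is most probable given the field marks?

Pachycetus

By Bayes' rule with conditional independence, the unnormalized weight for each hypothesis is prior × ∏ likelihoods:
  Dryopus: 0.08 × 0.51 × 0.77 × 0.52 = 0.016336
  Arvarana: 0.31 × 0.20 × 0.25 × 0.44 = 0.00682
  Arvacola: 0.31 × 0.23 × 0.31 × 0.37 = 0.0081781
  Pachycetus: 0.30 × 0.84 × 0.53 × 0.84 = 0.11219
The unnormalized weights sum to 0.14352.
P(Dryopus | evidence) ≈ 0.016336 / 0.14352 ≈ 0.114
P(Arvarana | evidence) ≈ 0.00682 / 0.14352 ≈ 0.048
P(Arvacola | evidence) ≈ 0.0081781 / 0.14352 ≈ 0.057
P(Pachycetus | evidence) ≈ 0.11219 / 0.14352 ≈ 0.782
The largest is 0.782, so Pachycetus is most probable.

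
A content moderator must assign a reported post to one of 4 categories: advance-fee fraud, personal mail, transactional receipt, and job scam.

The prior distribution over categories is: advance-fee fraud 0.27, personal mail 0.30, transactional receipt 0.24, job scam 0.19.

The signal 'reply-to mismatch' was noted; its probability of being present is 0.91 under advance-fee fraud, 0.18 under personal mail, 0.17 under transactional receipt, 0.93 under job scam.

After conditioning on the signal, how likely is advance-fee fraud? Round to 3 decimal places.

0.475

For each hypothesis, the unnormalized posterior weight is prior × likelihood:
  advance-fee fraud: 0.27 × 0.91 = 0.2457
  personal mail: 0.30 × 0.18 = 0.054
  transactional receipt: 0.24 × 0.17 = 0.0408
  job scam: 0.19 × 0.93 = 0.1767
The unnormalized weights sum to 0.5172.
P(advance-fee fraud | evidence) = 0.2457 / 0.5172 ≈ 0.475.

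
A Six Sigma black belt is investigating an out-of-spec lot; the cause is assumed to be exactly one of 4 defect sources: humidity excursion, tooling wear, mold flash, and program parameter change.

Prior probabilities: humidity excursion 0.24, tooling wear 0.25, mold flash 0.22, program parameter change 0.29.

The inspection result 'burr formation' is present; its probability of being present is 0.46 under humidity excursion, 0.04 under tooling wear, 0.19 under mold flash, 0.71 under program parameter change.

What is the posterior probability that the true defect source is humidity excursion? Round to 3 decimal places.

0.300

By Bayes' rule, the unnormalized weight for each hypothesis is prior × likelihood:
  humidity excursion: 0.24 × 0.46 = 0.1104
  tooling wear: 0.25 × 0.04 = 0.01
  mold flash: 0.22 × 0.19 = 0.0418
  program parameter change: 0.29 × 0.71 = 0.2059
Marginal likelihood of the evidence = 0.3681.
P(humidity excursion | evidence) = 0.1104 / 0.3681 ≈ 0.300.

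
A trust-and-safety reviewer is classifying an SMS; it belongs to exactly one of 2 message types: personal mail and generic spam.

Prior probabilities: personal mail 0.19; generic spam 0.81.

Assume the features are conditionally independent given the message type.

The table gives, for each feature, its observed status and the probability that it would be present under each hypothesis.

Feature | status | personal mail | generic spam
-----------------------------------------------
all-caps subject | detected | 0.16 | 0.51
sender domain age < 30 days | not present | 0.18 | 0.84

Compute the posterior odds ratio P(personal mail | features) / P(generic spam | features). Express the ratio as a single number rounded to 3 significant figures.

Unnormalized posterior weight (prior times the feature likelihoods) for each of the two hypotheses (using 1 − P(present | H) for each absent feature):
  personal mail: 0.19 × 0.16 × (1 − 0.18) = 0.024928
  generic spam: 0.81 × 0.51 × (1 − 0.84) = 0.066096
Odds(personal mail : generic spam) = 0.024928 / 0.066096 ≈ 0.377.

0.377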